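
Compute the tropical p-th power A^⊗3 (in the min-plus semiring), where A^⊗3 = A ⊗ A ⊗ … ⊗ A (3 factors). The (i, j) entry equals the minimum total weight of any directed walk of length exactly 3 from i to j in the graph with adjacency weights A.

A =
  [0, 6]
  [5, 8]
A^⊗3 =
  [0, 6]
  [5, 11]

Each entry (A^⊗3)_ij equals the minimum over all length-3 walks i = v_0 → v_1 → … → v_3 = j of Σ_t A[v_t][v_{t+1}]. For example, for (i, j) = (0, 1) we minimise over 4 possible intermediate vertex sequences; the minimum is 6, attained along the walk 0 → 0 → 0 → 1.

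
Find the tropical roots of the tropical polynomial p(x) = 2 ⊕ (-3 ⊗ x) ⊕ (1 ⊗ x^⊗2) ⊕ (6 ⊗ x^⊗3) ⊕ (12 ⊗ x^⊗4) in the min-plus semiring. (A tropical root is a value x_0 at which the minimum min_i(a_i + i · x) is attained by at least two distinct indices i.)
Roots: {-6, -5, -4, 5}

Each tropical root is a break point of the lower envelope of the lines y = a_i + i · x (there are 5 lines, with slopes 0, 1, ..., 4). Only the lines that attain the minimum somewhere contribute to roots; other lines are dominated. Here the surviving (envelope) indices are i = 4, i = 3, i = 2, i = 1, i = 0.
Intersections between consecutive envelope lines give the roots: for adjacent envelope indices i < j the intersection is x = (a_i − a_j) / (j − i). Reading off the sorted break points: {-6, -5, -4, 5}.
Verification: at each break x_0, at least two indices attain the minimum of min_i(a_i + i · x_0).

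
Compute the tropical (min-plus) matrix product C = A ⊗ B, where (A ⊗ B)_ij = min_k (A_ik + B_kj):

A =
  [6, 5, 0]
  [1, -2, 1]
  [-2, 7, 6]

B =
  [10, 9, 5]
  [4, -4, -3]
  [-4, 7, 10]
A ⊗ B =
  [-4, 1, 2]
  [-3, -6, -5]
  [2, 3, 3]

Apply the min-plus product entry-by-entry:
  C[0][0] = min over k of (A[0][0] + B[0][0] = 6 + 10 = 16, A[0][1] + B[1][0] = 5 + 4 = 9, A[0][2] + B[2][0] = 0 + -4 = -4) = -4 (attained at k = 2)
  C[0][1] = min over k of (A[0][0] + B[0][1] = 6 + 9 = 15, A[0][1] + B[1][1] = 5 + -4 = 1, A[0][2] + B[2][1] = 0 + 7 = 7) = 1 (attained at k = 1)
  C[0][2] = min over k of (A[0][0] + B[0][2] = 6 + 5 = 11, A[0][1] + B[1][2] = 5 + -3 = 2, A[0][2] + B[2][2] = 0 + 10 = 10) = 2 (attained at k = 1)
  C[1][0] = min over k of (A[1][0] + B[0][0] = 1 + 10 = 11, A[1][1] + B[1][0] = -2 + 4 = 2, A[1][2] + B[2][0] = 1 + -4 = -3) = -3 (attained at k = 2)
  C[1][1] = min over k of (A[1][0] + B[0][1] = 1 + 9 = 10, A[1][1] + B[1][1] = -2 + -4 = -6, A[1][2] + B[2][1] = 1 + 7 = 8) = -6 (attained at k = 1)
  C[1][2] = min over k of (A[1][0] + B[0][2] = 1 + 5 = 6, A[1][1] + B[1][2] = -2 + -3 = -5, A[1][2] + B[2][2] = 1 + 10 = 11) = -5 (attained at k = 1)
  C[2][0] = min over k of (A[2][0] + B[0][0] = -2 + 10 = 8, A[2][1] + B[1][0] = 7 + 4 = 11, A[2][2] + B[2][0] = 6 + -4 = 2) = 2 (attained at k = 2)
  C[2][1] = min over k of (A[2][0] + B[0][1] = -2 + 9 = 7, A[2][1] + B[1][1] = 7 + -4 = 3, A[2][2] + B[2][1] = 6 + 7 = 13) = 3 (attained at k = 1)
  C[2][2] = min over k of (A[2][0] + B[0][2] = -2 + 5 = 3, A[2][1] + B[1][2] = 7 + -3 = 4, A[2][2] + B[2][2] = 6 + 10 = 16) = 3 (attained at k = 0)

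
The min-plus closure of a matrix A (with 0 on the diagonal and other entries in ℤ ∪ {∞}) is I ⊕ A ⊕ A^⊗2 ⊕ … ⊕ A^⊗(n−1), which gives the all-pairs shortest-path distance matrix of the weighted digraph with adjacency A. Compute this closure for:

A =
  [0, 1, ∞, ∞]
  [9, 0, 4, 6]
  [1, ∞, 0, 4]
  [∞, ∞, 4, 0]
Closure =
  [0, 1, 5, 7]
  [5, 0, 4, 6]
  [1, 2, 0, 4]
  [5, 6, 4, 0]

This is the Floyd-Warshall all-pairs shortest-path computation. For each intermediate vertex k = 0, 1, …, 3, update dist[i][j] ← min(dist[i][j], dist[i][k] + dist[k][j]). The final matrix gives, for each (i, j), the minimum total weight of any directed path from i to j (possibly empty when i = j).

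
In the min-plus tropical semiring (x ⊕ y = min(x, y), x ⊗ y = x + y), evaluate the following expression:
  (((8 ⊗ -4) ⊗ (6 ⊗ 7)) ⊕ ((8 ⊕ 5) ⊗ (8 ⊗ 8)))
(((8 ⊗ -4) ⊗ (6 ⊗ 7)) ⊕ ((8 ⊕ 5) ⊗ (8 ⊗ 8))) = 17

Expand innermost to outermost. Recall ⊕ takes the minimum of its arguments and ⊗ takes their sum. Working out the expression (((8 ⊗ -4) ⊗ (6 ⊗ 7)) ⊕ ((8 ⊕ 5) ⊗ (8 ⊗ 8))) gives 17.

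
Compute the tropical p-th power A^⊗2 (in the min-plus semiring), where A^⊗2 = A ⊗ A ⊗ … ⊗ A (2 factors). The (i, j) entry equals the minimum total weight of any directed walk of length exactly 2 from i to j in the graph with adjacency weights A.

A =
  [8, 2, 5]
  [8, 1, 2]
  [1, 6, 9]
A^⊗2 =
  [6, 3, 4]
  [3, 2, 3]
  [9, 3, 6]

Each entry (A^⊗2)_ij equals the minimum over all length-2 walks i = v_0 → v_1 → … → v_2 = j of Σ_t A[v_t][v_{t+1}]. For example, for (i, j) = (0, 2) we minimise over 3 possible intermediate vertex sequences; the minimum is 4, attained along the walk 0 → 1 → 2.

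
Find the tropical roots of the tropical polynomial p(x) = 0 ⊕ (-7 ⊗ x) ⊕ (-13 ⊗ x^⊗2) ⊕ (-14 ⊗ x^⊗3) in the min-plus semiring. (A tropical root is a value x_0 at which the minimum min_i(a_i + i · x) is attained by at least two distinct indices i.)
Roots: {1, 6, 7}

Each tropical root is a break point of the lower envelope of the lines y = a_i + i · x (there are 4 lines, with slopes 0, 1, ..., 3). Only the lines that attain the minimum somewhere contribute to roots; other lines are dominated. Here the surviving (envelope) indices are i = 3, i = 2, i = 1, i = 0.
Intersections between consecutive envelope lines give the roots: for adjacent envelope indices i < j the intersection is x = (a_i − a_j) / (j − i). Reading off the sorted break points: {1, 6, 7}.
Verification: at each break x_0, at least two indices attain the minimum of min_i(a_i + i · x_0).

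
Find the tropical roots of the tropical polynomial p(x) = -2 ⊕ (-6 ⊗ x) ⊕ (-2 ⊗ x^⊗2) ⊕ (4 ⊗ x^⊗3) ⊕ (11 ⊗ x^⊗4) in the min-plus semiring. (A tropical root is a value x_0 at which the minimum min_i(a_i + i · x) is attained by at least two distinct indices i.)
Roots: {-7, -6, -4, 4}

Each tropical root is a break point of the lower envelope of the lines y = a_i + i · x (there are 5 lines, with slopes 0, 1, ..., 4). Only the lines that attain the minimum somewhere contribute to roots; other lines are dominated. Here the surviving (envelope) indices are i = 4, i = 3, i = 2, i = 1, i = 0.
Intersections between consecutive envelope lines give the roots: for adjacent envelope indices i < j the intersection is x = (a_i − a_j) / (j − i). Reading off the sorted break points: {-7, -6, -4, 4}.
Verification: at each break x_0, at least two indices attain the minimum of min_i(a_i + i · x_0).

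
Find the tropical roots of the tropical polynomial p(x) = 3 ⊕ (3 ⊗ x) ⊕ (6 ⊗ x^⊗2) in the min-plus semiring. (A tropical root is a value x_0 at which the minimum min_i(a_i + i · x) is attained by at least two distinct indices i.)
Roots: {-3, 0}

Each tropical root is a break point of the lower envelope of the lines y = a_i + i · x (there are 3 lines, with slopes 0, 1, ..., 2). Only the lines that attain the minimum somewhere contribute to roots; other lines are dominated. Here the surviving (envelope) indices are i = 2, i = 1, i = 0.
Intersections between consecutive envelope lines give the roots: for adjacent envelope indices i < j the intersection is x = (a_i − a_j) / (j − i). Reading off the sorted break points: {-3, 0}.
Verification: at each break x_0, at least two indices attain the minimum of min_i(a_i + i · x_0).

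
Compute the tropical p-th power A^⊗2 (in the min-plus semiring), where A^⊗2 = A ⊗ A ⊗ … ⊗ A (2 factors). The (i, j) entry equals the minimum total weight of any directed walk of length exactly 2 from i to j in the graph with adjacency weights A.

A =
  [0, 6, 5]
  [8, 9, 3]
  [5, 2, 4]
A^⊗2 =
  [0, 6, 5]
  [8, 5, 7]
  [5, 6, 5]

Each entry (A^⊗2)_ij equals the minimum over all length-2 walks i = v_0 → v_1 → … → v_2 = j of Σ_t A[v_t][v_{t+1}]. For example, for (i, j) = (0, 2) we minimise over 3 possible intermediate vertex sequences; the minimum is 5, attained along the walk 0 → 0 → 2.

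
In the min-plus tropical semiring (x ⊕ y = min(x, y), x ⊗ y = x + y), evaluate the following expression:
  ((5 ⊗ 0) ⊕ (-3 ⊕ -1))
((5 ⊗ 0) ⊕ (-3 ⊕ -1)) = -3

Expand innermost to outermost. Recall ⊕ takes the minimum of its arguments and ⊗ takes their sum. Working out the expression ((5 ⊗ 0) ⊕ (-3 ⊕ -1)) gives -3.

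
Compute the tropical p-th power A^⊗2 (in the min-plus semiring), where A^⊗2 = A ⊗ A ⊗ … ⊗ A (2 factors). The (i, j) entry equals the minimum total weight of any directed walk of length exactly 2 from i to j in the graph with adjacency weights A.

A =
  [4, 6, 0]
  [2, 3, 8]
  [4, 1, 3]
A^⊗2 =
  [4, 1, 3]
  [5, 6, 2]
  [3, 4, 4]

Each entry (A^⊗2)_ij equals the minimum over all length-2 walks i = v_0 → v_1 → … → v_2 = j of Σ_t A[v_t][v_{t+1}]. For example, for (i, j) = (0, 2) we minimise over 3 possible intermediate vertex sequences; the minimum is 3, attained along the walk 0 → 2 → 2.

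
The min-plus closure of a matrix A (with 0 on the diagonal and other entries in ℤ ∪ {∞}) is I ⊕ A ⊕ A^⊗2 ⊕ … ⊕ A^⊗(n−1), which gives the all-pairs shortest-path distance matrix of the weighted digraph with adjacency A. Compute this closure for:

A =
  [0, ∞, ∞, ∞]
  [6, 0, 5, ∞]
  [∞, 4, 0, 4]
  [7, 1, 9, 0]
Closure =
  [0, ∞, ∞, ∞]
  [6, 0, 5, 9]
  [10, 4, 0, 4]
  [7, 1, 6, 0]

This is the Floyd-Warshall all-pairs shortest-path computation. For each intermediate vertex k = 0, 1, …, 3, update dist[i][j] ← min(dist[i][j], dist[i][k] + dist[k][j]). The final matrix gives, for each (i, j), the minimum total weight of any directed path from i to j (possibly empty when i = j).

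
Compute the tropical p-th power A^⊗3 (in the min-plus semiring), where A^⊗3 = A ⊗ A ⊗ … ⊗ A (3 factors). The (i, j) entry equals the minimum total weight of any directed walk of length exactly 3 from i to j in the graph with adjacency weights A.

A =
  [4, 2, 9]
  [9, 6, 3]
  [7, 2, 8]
A^⊗3 =
  [12, 7, 9]
  [14, 11, 8]
  [12, 7, 11]

Each entry (A^⊗3)_ij equals the minimum over all length-3 walks i = v_0 → v_1 → … → v_3 = j of Σ_t A[v_t][v_{t+1}]. For example, for (i, j) = (0, 2) we minimise over 9 possible intermediate vertex sequences; the minimum is 9, attained along the walk 0 → 0 → 1 → 2.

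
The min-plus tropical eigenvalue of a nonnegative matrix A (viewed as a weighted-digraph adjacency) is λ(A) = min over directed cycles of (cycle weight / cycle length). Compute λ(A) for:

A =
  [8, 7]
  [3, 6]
λ(A) = 5

Enumerate directed cycles and compute their means (weight / length). Sample:
  cycle 0 → 0: weight = 8, length = 1, mean = 8/1 ≈ 8.000
  cycle 1 → 1: weight = 6, length = 1, mean = 6/1 ≈ 6.000
  cycle 0 → 1 → 0: weight = 10, length = 2, mean = 10/2 ≈ 5.000
  cycle 1 → 0 → 1: weight = 10, length = 2, mean = 10/2 ≈ 5.000
Minimum mean = 5.000, attained e.g. along the cycle 0 → 1 → 0 with weight 10 and length 2. So λ(A) = 10/2 = 5.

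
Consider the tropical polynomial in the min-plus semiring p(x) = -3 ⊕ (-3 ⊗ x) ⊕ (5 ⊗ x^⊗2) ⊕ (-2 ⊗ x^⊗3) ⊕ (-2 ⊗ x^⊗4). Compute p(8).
p(8) = -3

A tropical monomial a ⊗ x^⊗i evaluates to a + i · x. Evaluating each term at x = 8:
  Term 0 contributes -3 + 0 · 8 = -3
  Term 1 contributes -3 + 1 · 8 = 5
  Term 2 contributes 5 + 2 · 8 = 21
  Term 3 contributes -2 + 3 · 8 = 22
  Term 4 contributes -2 + 4 · 8 = 30
p(8) = ⊕ of these = min[-3, 5, 21, 22, 30] = -3.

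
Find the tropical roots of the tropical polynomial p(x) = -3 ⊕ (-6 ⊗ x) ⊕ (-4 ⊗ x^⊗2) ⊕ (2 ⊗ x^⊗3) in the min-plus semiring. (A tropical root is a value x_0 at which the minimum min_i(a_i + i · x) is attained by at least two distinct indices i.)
Roots: {-6, -2, 3}

Each tropical root is a break point of the lower envelope of the lines y = a_i + i · x (there are 4 lines, with slopes 0, 1, ..., 3). Only the lines that attain the minimum somewhere contribute to roots; other lines are dominated. Here the surviving (envelope) indices are i = 3, i = 2, i = 1, i = 0.
Intersections between consecutive envelope lines give the roots: for adjacent envelope indices i < j the intersection is x = (a_i − a_j) / (j − i). Reading off the sorted break points: {-6, -2, 3}.
Verification: at each break x_0, at least two indices attain the minimum of min_i(a_i + i · x_0).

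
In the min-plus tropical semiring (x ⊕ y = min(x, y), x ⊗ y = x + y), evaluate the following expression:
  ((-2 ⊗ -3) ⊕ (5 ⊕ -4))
((-2 ⊗ -3) ⊕ (5 ⊕ -4)) = -5

Expand innermost to outermost. Recall ⊕ takes the minimum of its arguments and ⊗ takes their sum. Working out the expression ((-2 ⊗ -3) ⊕ (5 ⊕ -4)) gives -5.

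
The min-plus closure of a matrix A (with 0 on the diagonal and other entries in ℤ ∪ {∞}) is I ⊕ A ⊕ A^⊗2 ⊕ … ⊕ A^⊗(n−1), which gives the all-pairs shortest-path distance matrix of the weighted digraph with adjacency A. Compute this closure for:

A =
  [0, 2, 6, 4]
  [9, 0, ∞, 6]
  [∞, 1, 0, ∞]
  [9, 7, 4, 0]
Closure =
  [0, 2, 6, 4]
  [9, 0, 10, 6]
  [10, 1, 0, 7]
  [9, 5, 4, 0]

This is the Floyd-Warshall all-pairs shortest-path computation. For each intermediate vertex k = 0, 1, …, 3, update dist[i][j] ← min(dist[i][j], dist[i][k] + dist[k][j]). The final matrix gives, for each (i, j), the minimum total weight of any directed path from i to j (possibly empty when i = j).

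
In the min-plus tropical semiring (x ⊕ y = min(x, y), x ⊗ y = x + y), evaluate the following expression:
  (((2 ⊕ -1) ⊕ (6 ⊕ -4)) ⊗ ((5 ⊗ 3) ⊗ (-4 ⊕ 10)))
(((2 ⊕ -1) ⊕ (6 ⊕ -4)) ⊗ ((5 ⊗ 3) ⊗ (-4 ⊕ 10))) = 0

Expand innermost to outermost. Recall ⊕ takes the minimum of its arguments and ⊗ takes their sum. Working out the expression (((2 ⊕ -1) ⊕ (6 ⊕ -4)) ⊗ ((5 ⊗ 3) ⊗ (-4 ⊕ 10))) gives 0.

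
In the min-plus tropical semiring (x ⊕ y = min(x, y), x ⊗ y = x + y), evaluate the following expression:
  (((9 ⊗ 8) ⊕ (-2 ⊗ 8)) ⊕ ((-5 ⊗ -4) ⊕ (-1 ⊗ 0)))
(((9 ⊗ 8) ⊕ (-2 ⊗ 8)) ⊕ ((-5 ⊗ -4) ⊕ (-1 ⊗ 0))) = -9

Expand innermost to outermost. Recall ⊕ takes the minimum of its arguments and ⊗ takes their sum. Working out the expression (((9 ⊗ 8) ⊕ (-2 ⊗ 8)) ⊕ ((-5 ⊗ -4) ⊕ (-1 ⊗ 0))) gives -9.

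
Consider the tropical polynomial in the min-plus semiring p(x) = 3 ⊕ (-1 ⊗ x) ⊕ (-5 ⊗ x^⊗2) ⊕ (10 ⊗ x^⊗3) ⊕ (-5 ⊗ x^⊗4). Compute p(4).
p(4) = 3

A tropical monomial a ⊗ x^⊗i evaluates to a + i · x. Evaluating each term at x = 4:
  Term 0 contributes 3 + 0 · 4 = 3
  Term 1 contributes -1 + 1 · 4 = 3
  Term 2 contributes -5 + 2 · 4 = 3
  Term 3 contributes 10 + 3 · 4 = 22
  Term 4 contributes -5 + 4 · 4 = 11
p(4) = ⊕ of these = min[3, 3, 3, 22, 11] = 3.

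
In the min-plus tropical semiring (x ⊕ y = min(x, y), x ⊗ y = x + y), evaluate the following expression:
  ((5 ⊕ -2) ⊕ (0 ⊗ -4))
((5 ⊕ -2) ⊕ (0 ⊗ -4)) = -4

Expand innermost to outermost. Recall ⊕ takes the minimum of its arguments and ⊗ takes their sum. Working out the expression ((5 ⊕ -2) ⊕ (0 ⊗ -4)) gives -4.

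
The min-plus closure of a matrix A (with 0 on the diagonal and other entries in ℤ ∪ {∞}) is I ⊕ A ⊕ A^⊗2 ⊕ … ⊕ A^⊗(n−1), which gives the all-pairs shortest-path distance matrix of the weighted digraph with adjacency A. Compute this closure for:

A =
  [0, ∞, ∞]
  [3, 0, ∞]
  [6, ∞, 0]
Closure =
  [0, ∞, ∞]
  [3, 0, ∞]
  [6, ∞, 0]

This is the Floyd-Warshall all-pairs shortest-path computation. For each intermediate vertex k = 0, 1, …, 2, update dist[i][j] ← min(dist[i][j], dist[i][k] + dist[k][j]). The final matrix gives, for each (i, j), the minimum total weight of any directed path from i to j (possibly empty when i = j).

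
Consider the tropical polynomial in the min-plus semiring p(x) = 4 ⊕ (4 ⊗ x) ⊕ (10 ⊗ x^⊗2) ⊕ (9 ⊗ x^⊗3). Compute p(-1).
p(-1) = 3

A tropical monomial a ⊗ x^⊗i evaluates to a + i · x. Evaluating each term at x = -1:
  Term 0 contributes 4 + 0 · -1 = 4
  Term 1 contributes 4 + 1 · -1 = 3
  Term 2 contributes 10 + 2 · -1 = 8
  Term 3 contributes 9 + 3 · -1 = 6
p(-1) = ⊕ of these = min[4, 3, 8, 6] = 3.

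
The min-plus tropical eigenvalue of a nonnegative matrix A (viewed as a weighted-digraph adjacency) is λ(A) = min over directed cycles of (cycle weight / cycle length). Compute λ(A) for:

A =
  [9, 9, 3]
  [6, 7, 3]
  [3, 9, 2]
λ(A) = 2

Enumerate directed cycles and compute their means (weight / length). Sample:
  cycle 0 → 0: weight = 9, length = 1, mean = 9/1 ≈ 9.000
  cycle 1 → 1: weight = 7, length = 1, mean = 7/1 ≈ 7.000
  cycle 2 → 2: weight = 2, length = 1, mean = 2/1 ≈ 2.000
  cycle 0 → 1 → 0: weight = 15, length = 2, mean = 15/2 ≈ 7.500
  cycle 0 → 2 → 0: weight = 6, length = 2, mean = 6/2 ≈ 3.000
  cycle 1 → 0 → 1: weight = 15, length = 2, mean = 15/2 ≈ 7.500
Minimum mean = 2.000, attained e.g. along the cycle 2 → 2 with weight 2 and length 1. So λ(A) = 2/1 = 2.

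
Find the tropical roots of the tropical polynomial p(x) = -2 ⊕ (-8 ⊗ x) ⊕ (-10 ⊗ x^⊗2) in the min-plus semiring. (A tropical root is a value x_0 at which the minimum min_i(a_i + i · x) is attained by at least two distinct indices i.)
Roots: {2, 6}

Each tropical root is a break point of the lower envelope of the lines y = a_i + i · x (there are 3 lines, with slopes 0, 1, ..., 2). Only the lines that attain the minimum somewhere contribute to roots; other lines are dominated. Here the surviving (envelope) indices are i = 2, i = 1, i = 0.
Intersections between consecutive envelope lines give the roots: for adjacent envelope indices i < j the intersection is x = (a_i − a_j) / (j − i). Reading off the sorted break points: {2, 6}.
Verification: at each break x_0, at least two indices attain the minimum of min_i(a_i + i · x_0).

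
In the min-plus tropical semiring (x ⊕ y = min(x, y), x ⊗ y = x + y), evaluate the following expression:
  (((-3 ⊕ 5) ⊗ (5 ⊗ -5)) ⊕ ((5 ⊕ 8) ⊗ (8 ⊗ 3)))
(((-3 ⊕ 5) ⊗ (5 ⊗ -5)) ⊕ ((5 ⊕ 8) ⊗ (8 ⊗ 3))) = -3

Expand innermost to outermost. Recall ⊕ takes the minimum of its arguments and ⊗ takes their sum. Working out the expression (((-3 ⊕ 5) ⊗ (5 ⊗ -5)) ⊕ ((5 ⊕ 8) ⊗ (8 ⊗ 3))) gives -3.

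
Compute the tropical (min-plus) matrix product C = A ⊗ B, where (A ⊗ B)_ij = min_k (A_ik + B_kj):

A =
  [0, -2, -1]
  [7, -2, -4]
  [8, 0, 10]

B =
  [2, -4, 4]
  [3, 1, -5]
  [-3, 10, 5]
A ⊗ B =
  [-4, -4, -7]
  [-7, -1, -7]
  [3, 1, -5]

Apply the min-plus product entry-by-entry:
  C[0][0] = min over k of (A[0][0] + B[0][0] = 0 + 2 = 2, A[0][1] + B[1][0] = -2 + 3 = 1, A[0][2] + B[2][0] = -1 + -3 = -4) = -4 (attained at k = 2)
  C[0][1] = min over k of (A[0][0] + B[0][1] = 0 + -4 = -4, A[0][1] + B[1][1] = -2 + 1 = -1, A[0][2] + B[2][1] = -1 + 10 = 9) = -4 (attained at k = 0)
  C[0][2] = min over k of (A[0][0] + B[0][2] = 0 + 4 = 4, A[0][1] + B[1][2] = -2 + -5 = -7, A[0][2] + B[2][2] = -1 + 5 = 4) = -7 (attained at k = 1)
  C[1][0] = min over k of (A[1][0] + B[0][0] = 7 + 2 = 9, A[1][1] + B[1][0] = -2 + 3 = 1, A[1][2] + B[2][0] = -4 + -3 = -7) = -7 (attained at k = 2)
  C[1][1] = min over k of (A[1][0] + B[0][1] = 7 + -4 = 3, A[1][1] + B[1][1] = -2 + 1 = -1, A[1][2] + B[2][1] = -4 + 10 = 6) = -1 (attained at k = 1)
  C[1][2] = min over k of (A[1][0] + B[0][2] = 7 + 4 = 11, A[1][1] + B[1][2] = -2 + -5 = -7, A[1][2] + B[2][2] = -4 + 5 = 1) = -7 (attained at k = 1)
  C[2][0] = min over k of (A[2][0] + B[0][0] = 8 + 2 = 10, A[2][1] + B[1][0] = 0 + 3 = 3, A[2][2] + B[2][0] = 10 + -3 = 7) = 3 (attained at k = 1)
  C[2][1] = min over k of (A[2][0] + B[0][1] = 8 + -4 = 4, A[2][1] + B[1][1] = 0 + 1 = 1, A[2][2] + B[2][1] = 10 + 10 = 20) = 1 (attained at k = 1)
  C[2][2] = min over k of (A[2][0] + B[0][2] = 8 + 4 = 12, A[2][1] + B[1][2] = 0 + -5 = -5, A[2][2] + B[2][2] = 10 + 5 = 15) = -5 (attained at k = 1)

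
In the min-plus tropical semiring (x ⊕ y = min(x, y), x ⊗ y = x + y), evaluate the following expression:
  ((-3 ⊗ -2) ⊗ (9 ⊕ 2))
((-3 ⊗ -2) ⊗ (9 ⊕ 2)) = -3

Expand innermost to outermost. Recall ⊕ takes the minimum of its arguments and ⊗ takes their sum. Working out the expression ((-3 ⊗ -2) ⊗ (9 ⊕ 2)) gives -3.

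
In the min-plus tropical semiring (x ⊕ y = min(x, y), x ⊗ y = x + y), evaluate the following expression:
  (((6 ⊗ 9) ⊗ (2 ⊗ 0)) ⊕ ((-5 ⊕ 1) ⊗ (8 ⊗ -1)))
(((6 ⊗ 9) ⊗ (2 ⊗ 0)) ⊕ ((-5 ⊕ 1) ⊗ (8 ⊗ -1))) = 2

Expand innermost to outermost. Recall ⊕ takes the minimum of its arguments and ⊗ takes their sum. Working out the expression (((6 ⊗ 9) ⊗ (2 ⊗ 0)) ⊕ ((-5 ⊕ 1) ⊗ (8 ⊗ -1))) gives 2.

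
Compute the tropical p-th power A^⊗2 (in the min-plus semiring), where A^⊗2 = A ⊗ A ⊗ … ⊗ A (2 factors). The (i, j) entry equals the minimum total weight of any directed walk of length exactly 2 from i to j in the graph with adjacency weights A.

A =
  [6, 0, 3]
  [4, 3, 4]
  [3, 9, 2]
A^⊗2 =
  [4, 3, 4]
  [7, 4, 6]
  [5, 3, 4]

Each entry (A^⊗2)_ij equals the minimum over all length-2 walks i = v_0 → v_1 → … → v_2 = j of Σ_t A[v_t][v_{t+1}]. For example, for (i, j) = (0, 2) we minimise over 3 possible intermediate vertex sequences; the minimum is 4, attained along the walk 0 → 1 → 2.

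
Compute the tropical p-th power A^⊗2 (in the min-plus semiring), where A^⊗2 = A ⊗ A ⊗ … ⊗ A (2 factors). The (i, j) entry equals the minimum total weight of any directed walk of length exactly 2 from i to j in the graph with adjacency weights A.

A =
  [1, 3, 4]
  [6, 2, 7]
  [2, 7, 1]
A^⊗2 =
  [2, 4, 5]
  [7, 4, 8]
  [3, 5, 2]

Each entry (A^⊗2)_ij equals the minimum over all length-2 walks i = v_0 → v_1 → … → v_2 = j of Σ_t A[v_t][v_{t+1}]. For example, for (i, j) = (0, 2) we minimise over 3 possible intermediate vertex sequences; the minimum is 5, attained along the walk 0 → 0 → 2.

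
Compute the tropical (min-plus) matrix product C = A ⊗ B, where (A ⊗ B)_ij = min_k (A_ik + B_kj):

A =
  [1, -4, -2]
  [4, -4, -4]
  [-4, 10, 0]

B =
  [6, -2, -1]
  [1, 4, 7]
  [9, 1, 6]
A ⊗ B =
  [-3, -1, 0]
  [-3, -3, 2]
  [2, -6, -5]

Apply the min-plus product entry-by-entry:
  C[0][0] = min over k of (A[0][0] + B[0][0] = 1 + 6 = 7, A[0][1] + B[1][0] = -4 + 1 = -3, A[0][2] + B[2][0] = -2 + 9 = 7) = -3 (attained at k = 1)
  C[0][1] = min over k of (A[0][0] + B[0][1] = 1 + -2 = -1, A[0][1] + B[1][1] = -4 + 4 = 0, A[0][2] + B[2][1] = -2 + 1 = -1) = -1 (attained at k = 0)
  C[0][2] = min over k of (A[0][0] + B[0][2] = 1 + -1 = 0, A[0][1] + B[1][2] = -4 + 7 = 3, A[0][2] + B[2][2] = -2 + 6 = 4) = 0 (attained at k = 0)
  C[1][0] = min over k of (A[1][0] + B[0][0] = 4 + 6 = 10, A[1][1] + B[1][0] = -4 + 1 = -3, A[1][2] + B[2][0] = -4 + 9 = 5) = -3 (attained at k = 1)
  C[1][1] = min over k of (A[1][0] + B[0][1] = 4 + -2 = 2, A[1][1] + B[1][1] = -4 + 4 = 0, A[1][2] + B[2][1] = -4 + 1 = -3) = -3 (attained at k = 2)
  C[1][2] = min over k of (A[1][0] + B[0][2] = 4 + -1 = 3, A[1][1] + B[1][2] = -4 + 7 = 3, A[1][2] + B[2][2] = -4 + 6 = 2) = 2 (attained at k = 2)
  C[2][0] = min over k of (A[2][0] + B[0][0] = -4 + 6 = 2, A[2][1] + B[1][0] = 10 + 1 = 11, A[2][2] + B[2][0] = 0 + 9 = 9) = 2 (attained at k = 0)
  C[2][1] = min over k of (A[2][0] + B[0][1] = -4 + -2 = -6, A[2][1] + B[1][1] = 10 + 4 = 14, A[2][2] + B[2][1] = 0 + 1 = 1) = -6 (attained at k = 0)
  C[2][2] = min over k of (A[2][0] + B[0][2] = -4 + -1 = -5, A[2][1] + B[1][2] = 10 + 7 = 17, A[2][2] + B[2][2] = 0 + 6 = 6) = -5 (attained at k = 0)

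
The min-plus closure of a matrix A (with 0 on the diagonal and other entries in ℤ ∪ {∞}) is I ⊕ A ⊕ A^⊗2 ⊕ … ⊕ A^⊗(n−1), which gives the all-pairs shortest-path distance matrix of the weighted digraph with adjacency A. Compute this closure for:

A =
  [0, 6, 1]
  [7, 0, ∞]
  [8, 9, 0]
Closure =
  [0, 6, 1]
  [7, 0, 8]
  [8, 9, 0]

This is the Floyd-Warshall all-pairs shortest-path computation. For each intermediate vertex k = 0, 1, …, 2, update dist[i][j] ← min(dist[i][j], dist[i][k] + dist[k][j]). The final matrix gives, for each (i, j), the minimum total weight of any directed path from i to j (possibly empty when i = j).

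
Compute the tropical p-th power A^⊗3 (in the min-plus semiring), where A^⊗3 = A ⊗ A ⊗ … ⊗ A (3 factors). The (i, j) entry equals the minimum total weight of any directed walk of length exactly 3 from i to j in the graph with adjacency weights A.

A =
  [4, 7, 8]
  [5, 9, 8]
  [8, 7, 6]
A^⊗3 =
  [12, 15, 16]
  [13, 16, 17]
  [16, 19, 18]

Each entry (A^⊗3)_ij equals the minimum over all length-3 walks i = v_0 → v_1 → … → v_3 = j of Σ_t A[v_t][v_{t+1}]. For example, for (i, j) = (0, 2) we minimise over 9 possible intermediate vertex sequences; the minimum is 16, attained along the walk 0 → 0 → 0 → 2.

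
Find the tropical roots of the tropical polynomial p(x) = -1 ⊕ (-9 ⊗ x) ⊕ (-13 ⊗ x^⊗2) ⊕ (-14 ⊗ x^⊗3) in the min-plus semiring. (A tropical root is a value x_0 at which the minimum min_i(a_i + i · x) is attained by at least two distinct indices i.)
Roots: {1, 4, 8}

Each tropical root is a break point of the lower envelope of the lines y = a_i + i · x (there are 4 lines, with slopes 0, 1, ..., 3). Only the lines that attain the minimum somewhere contribute to roots; other lines are dominated. Here the surviving (envelope) indices are i = 3, i = 2, i = 1, i = 0.
Intersections between consecutive envelope lines give the roots: for adjacent envelope indices i < j the intersection is x = (a_i − a_j) / (j − i). Reading off the sorted break points: {1, 4, 8}.
Verification: at each break x_0, at least two indices attain the minimum of min_i(a_i + i · x_0).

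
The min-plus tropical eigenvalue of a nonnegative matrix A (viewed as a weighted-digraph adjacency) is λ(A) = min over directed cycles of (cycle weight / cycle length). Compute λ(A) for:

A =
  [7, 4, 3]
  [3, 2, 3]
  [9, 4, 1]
λ(A) = 1

Enumerate directed cycles and compute their means (weight / length). Sample:
  cycle 0 → 0: weight = 7, length = 1, mean = 7/1 ≈ 7.000
  cycle 1 → 1: weight = 2, length = 1, mean = 2/1 ≈ 2.000
  cycle 2 → 2: weight = 1, length = 1, mean = 1/1 ≈ 1.000
  cycle 0 → 1 → 0: weight = 7, length = 2, mean = 7/2 ≈ 3.500
  cycle 0 → 2 → 0: weight = 12, length = 2, mean = 12/2 ≈ 6.000
  cycle 1 → 0 → 1: weight = 7, length = 2, mean = 7/2 ≈ 3.500
Minimum mean = 1.000, attained e.g. along the cycle 2 → 2 with weight 1 and length 1. So λ(A) = 1/1 = 1.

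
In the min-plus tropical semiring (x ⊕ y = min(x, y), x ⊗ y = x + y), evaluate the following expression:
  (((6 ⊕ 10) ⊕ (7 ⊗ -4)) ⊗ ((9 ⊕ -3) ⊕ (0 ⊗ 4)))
(((6 ⊕ 10) ⊕ (7 ⊗ -4)) ⊗ ((9 ⊕ -3) ⊕ (0 ⊗ 4))) = 0

Expand innermost to outermost. Recall ⊕ takes the minimum of its arguments and ⊗ takes their sum. Working out the expression (((6 ⊕ 10) ⊕ (7 ⊗ -4)) ⊗ ((9 ⊕ -3) ⊕ (0 ⊗ 4))) gives 0.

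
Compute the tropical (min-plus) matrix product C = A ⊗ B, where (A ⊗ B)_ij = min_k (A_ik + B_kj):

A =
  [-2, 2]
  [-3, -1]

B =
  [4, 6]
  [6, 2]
A ⊗ B =
  [2, 4]
  [1, 1]

Apply the min-plus product entry-by-entry:
  C[0][0] = min over k of (A[0][0] + B[0][0] = -2 + 4 = 2, A[0][1] + B[1][0] = 2 + 6 = 8) = 2 (attained at k = 0)
  C[0][1] = min over k of (A[0][0] + B[0][1] = -2 + 6 = 4, A[0][1] + B[1][1] = 2 + 2 = 4) = 4 (attained at k = 0)
  C[1][0] = min over k of (A[1][0] + B[0][0] = -3 + 4 = 1, A[1][1] + B[1][0] = -1 + 6 = 5) = 1 (attained at k = 0)
  C[1][1] = min over k of (A[1][0] + B[0][1] = -3 + 6 = 3, A[1][1] + B[1][1] = -1 + 2 = 1) = 1 (attained at k = 1)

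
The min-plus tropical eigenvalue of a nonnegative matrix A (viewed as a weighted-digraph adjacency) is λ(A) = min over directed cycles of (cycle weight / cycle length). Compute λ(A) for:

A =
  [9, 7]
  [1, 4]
λ(A) = 4

Enumerate directed cycles and compute their means (weight / length). Sample:
  cycle 0 → 0: weight = 9, length = 1, mean = 9/1 ≈ 9.000
  cycle 1 → 1: weight = 4, length = 1, mean = 4/1 ≈ 4.000
  cycle 0 → 1 → 0: weight = 8, length = 2, mean = 8/2 ≈ 4.000
  cycle 1 → 0 → 1: weight = 8, length = 2, mean = 8/2 ≈ 4.000
Minimum mean = 4.000, attained e.g. along the cycle 1 → 1 with weight 4 and length 1. So λ(A) = 4/1 = 4.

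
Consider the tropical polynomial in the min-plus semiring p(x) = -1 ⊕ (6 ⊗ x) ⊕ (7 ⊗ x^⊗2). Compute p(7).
p(7) = -1

A tropical monomial a ⊗ x^⊗i evaluates to a + i · x. Evaluating each term at x = 7:
  Term 0 contributes -1 + 0 · 7 = -1
  Term 1 contributes 6 + 1 · 7 = 13
  Term 2 contributes 7 + 2 · 7 = 21
p(7) = ⊕ of these = min[-1, 13, 21] = -1.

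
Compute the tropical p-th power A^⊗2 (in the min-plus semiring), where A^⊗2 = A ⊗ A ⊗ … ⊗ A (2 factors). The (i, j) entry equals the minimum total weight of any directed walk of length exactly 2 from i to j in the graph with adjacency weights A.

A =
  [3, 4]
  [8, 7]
A^⊗2 =
  [6, 7]
  [11, 12]

Each entry (A^⊗2)_ij equals the minimum over all length-2 walks i = v_0 → v_1 → … → v_2 = j of Σ_t A[v_t][v_{t+1}]. For example, for (i, j) = (0, 1) we minimise over 2 possible intermediate vertex sequences; the minimum is 7, attained along the walk 0 → 0 → 1.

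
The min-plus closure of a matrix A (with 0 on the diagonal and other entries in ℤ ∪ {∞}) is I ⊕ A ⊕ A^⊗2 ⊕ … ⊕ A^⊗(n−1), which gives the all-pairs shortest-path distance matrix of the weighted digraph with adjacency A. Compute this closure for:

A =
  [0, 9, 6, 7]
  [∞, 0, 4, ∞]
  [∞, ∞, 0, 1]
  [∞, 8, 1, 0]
Closure =
  [0, 9, 6, 7]
  [∞, 0, 4, 5]
  [∞, 9, 0, 1]
  [∞, 8, 1, 0]

This is the Floyd-Warshall all-pairs shortest-path computation. For each intermediate vertex k = 0, 1, …, 3, update dist[i][j] ← min(dist[i][j], dist[i][k] + dist[k][j]). The final matrix gives, for each (i, j), the minimum total weight of any directed path from i to j (possibly empty when i = j).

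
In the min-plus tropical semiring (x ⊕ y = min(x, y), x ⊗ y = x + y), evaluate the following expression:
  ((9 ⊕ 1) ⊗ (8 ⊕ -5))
((9 ⊕ 1) ⊗ (8 ⊕ -5)) = -4

Expand innermost to outermost. Recall ⊕ takes the minimum of its arguments and ⊗ takes their sum. Working out the expression ((9 ⊕ 1) ⊗ (8 ⊕ -5)) gives -4.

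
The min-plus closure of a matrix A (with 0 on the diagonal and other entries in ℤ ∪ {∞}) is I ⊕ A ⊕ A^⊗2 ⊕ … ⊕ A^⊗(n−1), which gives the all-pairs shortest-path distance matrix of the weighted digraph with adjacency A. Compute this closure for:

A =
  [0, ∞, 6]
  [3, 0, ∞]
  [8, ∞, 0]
Closure =
  [0, ∞, 6]
  [3, 0, 9]
  [8, ∞, 0]

This is the Floyd-Warshall all-pairs shortest-path computation. For each intermediate vertex k = 0, 1, …, 2, update dist[i][j] ← min(dist[i][j], dist[i][k] + dist[k][j]). The final matrix gives, for each (i, j), the minimum total weight of any directed path from i to j (possibly empty when i = j).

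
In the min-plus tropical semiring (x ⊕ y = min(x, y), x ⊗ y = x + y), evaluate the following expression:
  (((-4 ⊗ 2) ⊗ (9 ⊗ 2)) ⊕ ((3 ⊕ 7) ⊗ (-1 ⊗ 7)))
(((-4 ⊗ 2) ⊗ (9 ⊗ 2)) ⊕ ((3 ⊕ 7) ⊗ (-1 ⊗ 7))) = 9

Expand innermost to outermost. Recall ⊕ takes the minimum of its arguments and ⊗ takes their sum. Working out the expression (((-4 ⊗ 2) ⊗ (9 ⊗ 2)) ⊕ ((3 ⊕ 7) ⊗ (-1 ⊗ 7))) gives 9.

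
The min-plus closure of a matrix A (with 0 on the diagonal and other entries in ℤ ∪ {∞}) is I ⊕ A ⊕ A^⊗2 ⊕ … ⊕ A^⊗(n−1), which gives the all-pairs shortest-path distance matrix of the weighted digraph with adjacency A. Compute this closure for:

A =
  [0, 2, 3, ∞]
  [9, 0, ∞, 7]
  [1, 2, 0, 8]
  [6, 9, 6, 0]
Closure =
  [0, 2, 3, 9]
  [9, 0, 12, 7]
  [1, 2, 0, 8]
  [6, 8, 6, 0]

This is the Floyd-Warshall all-pairs shortest-path computation. For each intermediate vertex k = 0, 1, …, 3, update dist[i][j] ← min(dist[i][j], dist[i][k] + dist[k][j]). The final matrix gives, for each (i, j), the minimum total weight of any directed path from i to j (possibly empty when i = j).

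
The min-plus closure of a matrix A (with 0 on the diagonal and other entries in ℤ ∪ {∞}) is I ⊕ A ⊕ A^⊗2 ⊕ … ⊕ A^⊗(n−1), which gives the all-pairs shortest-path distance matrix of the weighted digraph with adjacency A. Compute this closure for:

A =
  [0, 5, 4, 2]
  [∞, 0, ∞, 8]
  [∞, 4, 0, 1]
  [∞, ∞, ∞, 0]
Closure =
  [0, 5, 4, 2]
  [∞, 0, ∞, 8]
  [∞, 4, 0, 1]
  [∞, ∞, ∞, 0]

This is the Floyd-Warshall all-pairs shortest-path computation. For each intermediate vertex k = 0, 1, …, 3, update dist[i][j] ← min(dist[i][j], dist[i][k] + dist[k][j]). The final matrix gives, for each (i, j), the minimum total weight of any directed path from i to j (possibly empty when i = j).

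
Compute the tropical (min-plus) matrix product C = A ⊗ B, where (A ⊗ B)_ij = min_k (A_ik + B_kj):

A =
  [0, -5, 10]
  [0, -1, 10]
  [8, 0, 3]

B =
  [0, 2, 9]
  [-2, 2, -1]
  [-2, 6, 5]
A ⊗ B =
  [-7, -3, -6]
  [-3, 1, -2]
  [-2, 2, -1]

Apply the min-plus product entry-by-entry:
  C[0][0] = min over k of (A[0][0] + B[0][0] = 0 + 0 = 0, A[0][1] + B[1][0] = -5 + -2 = -7, A[0][2] + B[2][0] = 10 + -2 = 8) = -7 (attained at k = 1)
  C[0][1] = min over k of (A[0][0] + B[0][1] = 0 + 2 = 2, A[0][1] + B[1][1] = -5 + 2 = -3, A[0][2] + B[2][1] = 10 + 6 = 16) = -3 (attained at k = 1)
  C[0][2] = min over k of (A[0][0] + B[0][2] = 0 + 9 = 9, A[0][1] + B[1][2] = -5 + -1 = -6, A[0][2] + B[2][2] = 10 + 5 = 15) = -6 (attained at k = 1)
  C[1][0] = min over k of (A[1][0] + B[0][0] = 0 + 0 = 0, A[1][1] + B[1][0] = -1 + -2 = -3, A[1][2] + B[2][0] = 10 + -2 = 8) = -3 (attained at k = 1)
  C[1][1] = min over k of (A[1][0] + B[0][1] = 0 + 2 = 2, A[1][1] + B[1][1] = -1 + 2 = 1, A[1][2] + B[2][1] = 10 + 6 = 16) = 1 (attained at k = 1)
  C[1][2] = min over k of (A[1][0] + B[0][2] = 0 + 9 = 9, A[1][1] + B[1][2] = -1 + -1 = -2, A[1][2] + B[2][2] = 10 + 5 = 15) = -2 (attained at k = 1)
  C[2][0] = min over k of (A[2][0] + B[0][0] = 8 + 0 = 8, A[2][1] + B[1][0] = 0 + -2 = -2, A[2][2] + B[2][0] = 3 + -2 = 1) = -2 (attained at k = 1)
  C[2][1] = min over k of (A[2][0] + B[0][1] = 8 + 2 = 10, A[2][1] + B[1][1] = 0 + 2 = 2, A[2][2] + B[2][1] = 3 + 6 = 9) = 2 (attained at k = 1)
  C[2][2] = min over k of (A[2][0] + B[0][2] = 8 + 9 = 17, A[2][1] + B[1][2] = 0 + -1 = -1, A[2][2] + B[2][2] = 3 + 5 = 8) = -1 (attained at k = 1)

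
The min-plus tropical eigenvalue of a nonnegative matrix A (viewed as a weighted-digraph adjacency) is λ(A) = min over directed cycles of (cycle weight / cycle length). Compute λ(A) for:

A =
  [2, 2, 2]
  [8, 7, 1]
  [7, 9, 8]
λ(A) = 2

Enumerate directed cycles and compute their means (weight / length). Sample:
  cycle 0 → 0: weight = 2, length = 1, mean = 2/1 ≈ 2.000
  cycle 1 → 1: weight = 7, length = 1, mean = 7/1 ≈ 7.000
  cycle 2 → 2: weight = 8, length = 1, mean = 8/1 ≈ 8.000
  cycle 0 → 1 → 0: weight = 10, length = 2, mean = 10/2 ≈ 5.000
  cycle 0 → 2 → 0: weight = 9, length = 2, mean = 9/2 ≈ 4.500
  cycle 1 → 0 → 1: weight = 10, length = 2, mean = 10/2 ≈ 5.000
Minimum mean = 2.000, attained e.g. along the cycle 0 → 0 with weight 2 and length 1. So λ(A) = 2/1 = 2.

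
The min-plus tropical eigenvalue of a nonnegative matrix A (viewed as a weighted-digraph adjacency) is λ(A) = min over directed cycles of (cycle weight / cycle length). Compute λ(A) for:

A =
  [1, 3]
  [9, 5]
λ(A) = 1

Enumerate directed cycles and compute their means (weight / length). Sample:
  cycle 0 → 0: weight = 1, length = 1, mean = 1/1 ≈ 1.000
  cycle 1 → 1: weight = 5, length = 1, mean = 5/1 ≈ 5.000
  cycle 0 → 1 → 0: weight = 12, length = 2, mean = 12/2 ≈ 6.000
  cycle 1 → 0 → 1: weight = 12, length = 2, mean = 12/2 ≈ 6.000
Minimum mean = 1.000, attained e.g. along the cycle 0 → 0 with weight 1 and length 1. So λ(A) = 1/1 = 1.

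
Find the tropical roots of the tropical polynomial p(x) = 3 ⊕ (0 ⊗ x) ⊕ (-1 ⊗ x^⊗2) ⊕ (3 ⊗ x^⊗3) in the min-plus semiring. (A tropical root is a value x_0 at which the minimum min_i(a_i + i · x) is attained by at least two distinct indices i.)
Roots: {-4, 1, 3}

Each tropical root is a break point of the lower envelope of the lines y = a_i + i · x (there are 4 lines, with slopes 0, 1, ..., 3). Only the lines that attain the minimum somewhere contribute to roots; other lines are dominated. Here the surviving (envelope) indices are i = 3, i = 2, i = 1, i = 0.
Intersections between consecutive envelope lines give the roots: for adjacent envelope indices i < j the intersection is x = (a_i − a_j) / (j − i). Reading off the sorted break points: {-4, 1, 3}.
Verification: at each break x_0, at least two indices attain the minimum of min_i(a_i + i · x_0).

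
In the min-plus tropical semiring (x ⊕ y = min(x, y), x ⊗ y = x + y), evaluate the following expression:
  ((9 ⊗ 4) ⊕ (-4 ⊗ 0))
((9 ⊗ 4) ⊕ (-4 ⊗ 0)) = -4

Expand innermost to outermost. Recall ⊕ takes the minimum of its arguments and ⊗ takes their sum. Working out the expression ((9 ⊗ 4) ⊕ (-4 ⊗ 0)) gives -4.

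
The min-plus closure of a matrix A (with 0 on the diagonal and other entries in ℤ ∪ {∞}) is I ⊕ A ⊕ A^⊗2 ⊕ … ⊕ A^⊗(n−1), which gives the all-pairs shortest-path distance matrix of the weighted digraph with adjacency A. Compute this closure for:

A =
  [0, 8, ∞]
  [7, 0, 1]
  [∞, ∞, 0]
Closure =
  [0, 8, 9]
  [7, 0, 1]
  [∞, ∞, 0]

This is the Floyd-Warshall all-pairs shortest-path computation. For each intermediate vertex k = 0, 1, …, 2, update dist[i][j] ← min(dist[i][j], dist[i][k] + dist[k][j]). The final matrix gives, for each (i, j), the minimum total weight of any directed path from i to j (possibly empty when i = j).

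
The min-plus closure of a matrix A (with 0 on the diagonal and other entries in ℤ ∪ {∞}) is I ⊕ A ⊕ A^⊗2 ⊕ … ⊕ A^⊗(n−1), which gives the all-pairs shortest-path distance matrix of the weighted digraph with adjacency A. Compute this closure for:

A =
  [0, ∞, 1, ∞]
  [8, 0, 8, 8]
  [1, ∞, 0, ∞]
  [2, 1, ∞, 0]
Closure =
  [0, ∞, 1, ∞]
  [8, 0, 8, 8]
  [1, ∞, 0, ∞]
  [2, 1, 3, 0]

This is the Floyd-Warshall all-pairs shortest-path computation. For each intermediate vertex k = 0, 1, …, 3, update dist[i][j] ← min(dist[i][j], dist[i][k] + dist[k][j]). The final matrix gives, for each (i, j), the minimum total weight of any directed path from i to j (possibly empty when i = j).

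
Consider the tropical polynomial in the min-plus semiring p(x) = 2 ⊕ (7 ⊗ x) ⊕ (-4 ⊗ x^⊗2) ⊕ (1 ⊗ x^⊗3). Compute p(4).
p(4) = 2

A tropical monomial a ⊗ x^⊗i evaluates to a + i · x. Evaluating each term at x = 4:
  Term 0 contributes 2 + 0 · 4 = 2
  Term 1 contributes 7 + 1 · 4 = 11
  Term 2 contributes -4 + 2 · 4 = 4
  Term 3 contributes 1 + 3 · 4 = 13
p(4) = ⊕ of these = min[2, 11, 4, 13] = 2.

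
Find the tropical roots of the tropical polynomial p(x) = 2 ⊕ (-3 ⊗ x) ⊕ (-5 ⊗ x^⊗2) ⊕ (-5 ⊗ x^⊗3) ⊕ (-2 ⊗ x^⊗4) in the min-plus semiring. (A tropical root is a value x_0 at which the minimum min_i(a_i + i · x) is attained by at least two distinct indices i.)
Roots: {-3, 0, 2, 5}

Each tropical root is a break point of the lower envelope of the lines y = a_i + i · x (there are 5 lines, with slopes 0, 1, ..., 4). Only the lines that attain the minimum somewhere contribute to roots; other lines are dominated. Here the surviving (envelope) indices are i = 4, i = 3, i = 2, i = 1, i = 0.
Intersections between consecutive envelope lines give the roots: for adjacent envelope indices i < j the intersection is x = (a_i − a_j) / (j − i). Reading off the sorted break points: {-3, 0, 2, 5}.
Verification: at each break x_0, at least two indices attain the minimum of min_i(a_i + i · x_0).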